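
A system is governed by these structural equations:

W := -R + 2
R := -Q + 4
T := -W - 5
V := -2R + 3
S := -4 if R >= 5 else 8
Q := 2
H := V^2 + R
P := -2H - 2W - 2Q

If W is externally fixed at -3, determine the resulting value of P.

do(W=-3) replaces the equation W := -R + 2 with the constant W = -3.
R = -Q + 4  [with Q=2]  = 2
V = -2R + 3  [with R=2]  = -1
H = V^2 + R  [with V=-1, R=2]  = 3
P = -2H - 2W - 2Q  [with H=3, W=-3, Q=2]  = -4

-4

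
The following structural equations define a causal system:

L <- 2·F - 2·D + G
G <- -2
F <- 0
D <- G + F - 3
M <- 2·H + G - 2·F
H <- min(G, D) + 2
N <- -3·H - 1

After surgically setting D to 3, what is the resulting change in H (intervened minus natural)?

3

do(D=3) replaces the equation D <- G + F - 3 with the constant D = 3.
H = min(G, D) + 2  [with G=-2, D=3]  = 0
Without intervention: D = G + F - 3  [with G=-2, F=0]  = -5; H = min(G, D) + 2  [with G=-2, D=-5]  = -3.
Change = 0 − (-3) = 3.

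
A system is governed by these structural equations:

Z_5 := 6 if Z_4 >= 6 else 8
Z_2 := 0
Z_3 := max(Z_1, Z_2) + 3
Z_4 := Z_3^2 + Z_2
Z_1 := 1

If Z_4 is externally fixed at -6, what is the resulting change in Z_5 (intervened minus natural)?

2

Intervening sets Z_4 = -6 and removes its equation (Z_4 := Z_3^2 + Z_2).
Z_5 = 6 if Z_4 >= 6 else 8  [with Z_4=-6]  = 8
Without intervention: Z_3 = max(Z_1, Z_2) + 3  [with Z_1=1, Z_2=0]  = 4; Z_4 = Z_3^2 + Z_2  [with Z_3=4, Z_2=0]  = 16; Z_5 = 6 if Z_4 >= 6 else 8  [with Z_4=16]  = 6.
Change = 8 − 6 = 2.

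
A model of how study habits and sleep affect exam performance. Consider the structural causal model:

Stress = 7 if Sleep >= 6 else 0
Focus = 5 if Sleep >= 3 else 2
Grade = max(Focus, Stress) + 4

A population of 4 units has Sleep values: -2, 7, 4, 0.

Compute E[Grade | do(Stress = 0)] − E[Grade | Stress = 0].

The intervention sets Stress=0 in all 4 units regardless of Sleep. Recomputing Grade per unit gives 6, 9, 9, 6; average 7.5.
Conditioning on Stress=0 selects the 3 unit(s) with Sleep ∈ {-2, 4, 0}. Their Grade values: 6, 9, 6. Mean = 7.
Difference = 7.5 − 7 = 0.5.

0.5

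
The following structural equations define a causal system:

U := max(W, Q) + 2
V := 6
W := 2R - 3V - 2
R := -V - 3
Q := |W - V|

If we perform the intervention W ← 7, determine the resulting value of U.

9

do(W=7) replaces the equation W := 2R - 3V - 2 with the constant W = 7.
Q = |W - V|  [with W=7, V=6]  = 1
U = max(W, Q) + 2  [with W=7, Q=1]  = 9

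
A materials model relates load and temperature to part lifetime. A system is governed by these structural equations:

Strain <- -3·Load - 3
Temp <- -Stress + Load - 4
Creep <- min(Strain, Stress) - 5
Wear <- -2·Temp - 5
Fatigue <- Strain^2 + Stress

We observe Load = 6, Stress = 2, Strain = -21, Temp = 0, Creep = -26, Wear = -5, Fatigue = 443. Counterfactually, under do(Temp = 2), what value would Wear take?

-9

Under do(Temp=2), the mechanism Temp <- -Stress + Load - 4 is discarded; Temp is fixed at 2.
Wear = -2·Temp - 5  [with Temp=2]  = -9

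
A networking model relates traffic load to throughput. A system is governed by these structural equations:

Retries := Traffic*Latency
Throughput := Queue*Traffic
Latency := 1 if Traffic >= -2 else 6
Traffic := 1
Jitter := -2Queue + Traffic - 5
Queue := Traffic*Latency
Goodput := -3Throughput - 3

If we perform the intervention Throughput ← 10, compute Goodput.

-33

Intervening sets Throughput = 10 and removes its equation (Throughput := Queue*Traffic).
Goodput = -3Throughput - 3  [with Throughput=10]  = -33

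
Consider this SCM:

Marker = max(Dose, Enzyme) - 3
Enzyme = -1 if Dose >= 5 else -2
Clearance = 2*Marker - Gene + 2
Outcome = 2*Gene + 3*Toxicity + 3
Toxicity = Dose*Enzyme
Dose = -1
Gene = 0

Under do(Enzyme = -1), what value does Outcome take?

6

The intervention breaks the incoming arrows to Enzyme: Enzyme = -1 if Dose >= 5 else -2 no longer applies, and Enzyme = -1.
Toxicity = Dose*Enzyme  [with Dose=-1, Enzyme=-1]  = 1
Outcome = 2*Gene + 3*Toxicity + 3  [with Gene=0, Toxicity=1]  = 6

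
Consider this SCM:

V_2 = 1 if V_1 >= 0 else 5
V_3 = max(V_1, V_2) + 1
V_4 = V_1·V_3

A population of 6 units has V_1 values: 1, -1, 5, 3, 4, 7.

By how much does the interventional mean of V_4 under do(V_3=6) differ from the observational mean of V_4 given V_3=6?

7

The intervention sets V_3=6 in all 6 units regardless of V_1. Recomputing V_4 per unit gives 6, -6, 30, 18, 24, 42; average 19.
Conditioning on V_3=6 selects the 2 unit(s) with V_1 ∈ {-1, 5}. Their V_4 values: -6, 30. Mean = 12.
Difference = 19 − 12 = 7.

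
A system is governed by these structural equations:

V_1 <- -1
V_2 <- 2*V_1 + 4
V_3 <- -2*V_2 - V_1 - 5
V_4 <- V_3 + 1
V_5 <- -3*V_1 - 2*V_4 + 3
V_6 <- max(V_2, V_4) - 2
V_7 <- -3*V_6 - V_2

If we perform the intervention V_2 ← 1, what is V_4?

-5

Under do(V_2=1), the mechanism V_2 <- 2*V_1 + 4 is discarded; V_2 is fixed at 1.
V_3 = -2*V_2 - V_1 - 5  [with V_2=1, V_1=-1]  = -6
V_4 = V_3 + 1  [with V_3=-6]  = -5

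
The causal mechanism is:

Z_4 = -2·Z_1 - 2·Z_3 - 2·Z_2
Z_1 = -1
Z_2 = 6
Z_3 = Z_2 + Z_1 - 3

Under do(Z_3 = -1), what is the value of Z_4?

-8

The intervention breaks the incoming arrows to Z_3: Z_3 = Z_2 + Z_1 - 3 no longer applies, and Z_3 = -1.
Z_4 = -2·Z_1 - 2·Z_3 - 2·Z_2  [with Z_1=-1, Z_3=-1, Z_2=6]  = -8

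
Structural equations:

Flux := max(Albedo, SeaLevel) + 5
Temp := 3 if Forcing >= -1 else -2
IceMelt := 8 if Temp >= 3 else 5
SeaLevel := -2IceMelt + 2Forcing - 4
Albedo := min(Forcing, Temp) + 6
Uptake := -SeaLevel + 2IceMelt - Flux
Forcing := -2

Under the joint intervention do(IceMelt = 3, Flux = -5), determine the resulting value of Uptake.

Under do(IceMelt = 3, Flux = -5), each intervened variable's structural equation is replaced by its fixed value.
SeaLevel = -2IceMelt + 2Forcing - 4  [with IceMelt=3, Forcing=-2]  = -14
Uptake = -SeaLevel + 2IceMelt - Flux  [with SeaLevel=-14, IceMelt=3, Flux=-5]  = 25

25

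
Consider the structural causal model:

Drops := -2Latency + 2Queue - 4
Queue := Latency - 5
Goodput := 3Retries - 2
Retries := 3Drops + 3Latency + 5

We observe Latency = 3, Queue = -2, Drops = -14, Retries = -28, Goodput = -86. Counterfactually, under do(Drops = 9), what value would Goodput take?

do(Drops=9) replaces the equation Drops := -2Latency + 2Queue - 4 with the constant Drops = 9.
Retries = 3Drops + 3Latency + 5  [with Drops=9, Latency=3]  = 41
Goodput = 3Retries - 2  [with Retries=41]  = 121

121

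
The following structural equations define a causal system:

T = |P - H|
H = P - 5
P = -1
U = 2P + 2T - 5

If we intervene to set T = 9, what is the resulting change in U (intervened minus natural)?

The intervention breaks the incoming arrows to T: T = |P - H| no longer applies, and T = 9.
U = 2P + 2T - 5  [with P=-1, T=9]  = 11
Without intervention: H = P - 5  [with P=-1]  = -6; T = |P - H|  [with P=-1, H=-6]  = 5; U = 2P + 2T - 5  [with P=-1, T=5]  = 3.
Change = 11 − 3 = 8.

8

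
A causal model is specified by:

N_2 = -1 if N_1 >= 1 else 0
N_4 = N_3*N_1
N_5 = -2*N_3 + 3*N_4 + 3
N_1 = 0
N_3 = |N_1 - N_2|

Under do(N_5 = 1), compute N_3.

do(N_5=1) replaces the equation N_5 = -2*N_3 + 3*N_4 + 3 with the constant N_5 = 1.
N_3 is not downstream of the intervention, so its value is determined by the original equations.
N_2 = -1 if N_1 >= 1 else 0  [with N_1=0]  = 0
N_3 = |N_1 - N_2|  [with N_1=0, N_2=0]  = 0

0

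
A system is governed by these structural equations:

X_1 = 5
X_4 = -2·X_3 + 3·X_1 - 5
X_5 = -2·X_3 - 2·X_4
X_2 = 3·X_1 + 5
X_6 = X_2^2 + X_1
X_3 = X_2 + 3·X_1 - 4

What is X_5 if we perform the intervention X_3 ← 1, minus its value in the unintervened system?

do(X_3=1) replaces the equation X_3 = X_2 + 3·X_1 - 4 with the constant X_3 = 1.
X_4 = -2·X_3 + 3·X_1 - 5  [with X_3=1, X_1=5]  = 8
X_5 = -2·X_3 - 2·X_4  [with X_3=1, X_4=8]  = -18
Without intervention: X_2 = 3·X_1 + 5  [with X_1=5]  = 20; X_3 = X_2 + 3·X_1 - 4  [with X_2=20, X_1=5]  = 31; X_4 = -2·X_3 + 3·X_1 - 5  [with X_3=31, X_1=5]  = -52; X_5 = -2·X_3 - 2·X_4  [with X_3=31, X_4=-52]  = 42.
Change = -18 − 42 = -60.

-60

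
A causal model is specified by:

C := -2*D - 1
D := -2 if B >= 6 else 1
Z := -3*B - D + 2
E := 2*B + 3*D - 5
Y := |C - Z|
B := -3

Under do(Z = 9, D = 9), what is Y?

28

Setting Z = 9, D = 9 by intervention discards those variables' equations.
C = -2*D - 1  [with D=9]  = -19
Y = |C - Z|  [with C=-19, Z=9]  = 28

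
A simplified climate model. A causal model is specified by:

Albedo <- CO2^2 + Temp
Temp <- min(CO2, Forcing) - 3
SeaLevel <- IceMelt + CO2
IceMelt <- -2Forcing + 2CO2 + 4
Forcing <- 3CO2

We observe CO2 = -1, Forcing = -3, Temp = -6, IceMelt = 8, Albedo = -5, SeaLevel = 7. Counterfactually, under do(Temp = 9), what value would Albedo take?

do(Temp=9) replaces the equation Temp <- min(CO2, Forcing) - 3 with the constant Temp = 9.
Albedo = CO2^2 + Temp  [with CO2=-1, Temp=9]  = 10

10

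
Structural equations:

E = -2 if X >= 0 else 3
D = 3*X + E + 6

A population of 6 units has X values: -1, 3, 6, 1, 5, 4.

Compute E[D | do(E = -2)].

Under do(E=-2), E's equation is replaced by E=-2 for every unit. Per-unit D: 1, 13, 22, 7, 19, 16. Mean = 13.

13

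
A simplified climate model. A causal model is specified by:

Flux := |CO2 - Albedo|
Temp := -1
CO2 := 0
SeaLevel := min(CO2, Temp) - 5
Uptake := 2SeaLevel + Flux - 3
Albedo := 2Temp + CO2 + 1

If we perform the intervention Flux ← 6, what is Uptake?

The intervention breaks the incoming arrows to Flux: Flux := |CO2 - Albedo| no longer applies, and Flux = 6.
SeaLevel = min(CO2, Temp) - 5  [with CO2=0, Temp=-1]  = -6
Uptake = 2SeaLevel + Flux - 3  [with SeaLevel=-6, Flux=6]  = -9

-9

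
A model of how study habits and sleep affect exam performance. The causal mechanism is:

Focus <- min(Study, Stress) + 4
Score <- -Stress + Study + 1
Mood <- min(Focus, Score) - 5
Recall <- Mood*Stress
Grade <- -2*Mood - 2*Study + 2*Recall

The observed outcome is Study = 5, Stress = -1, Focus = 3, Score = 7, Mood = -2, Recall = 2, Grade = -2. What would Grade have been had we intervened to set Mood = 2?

Under do(Mood=2), the mechanism Mood <- min(Focus, Score) - 5 is discarded; Mood is fixed at 2.
Recall = Mood*Stress  [with Mood=2, Stress=-1]  = -2
Grade = -2*Mood - 2*Study + 2*Recall  [with Mood=2, Study=5, Recall=-2]  = -18

-18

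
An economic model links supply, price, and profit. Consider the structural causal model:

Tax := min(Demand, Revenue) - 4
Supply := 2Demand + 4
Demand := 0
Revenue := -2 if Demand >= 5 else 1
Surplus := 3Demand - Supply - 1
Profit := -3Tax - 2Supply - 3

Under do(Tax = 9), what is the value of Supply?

4

The intervention breaks the incoming arrows to Tax: Tax := min(Demand, Revenue) - 4 no longer applies, and Tax = 9.
Since Supply is not a descendant of the intervened variable, it is unaffected.
Supply = 2Demand + 4  [with Demand=0]  = 4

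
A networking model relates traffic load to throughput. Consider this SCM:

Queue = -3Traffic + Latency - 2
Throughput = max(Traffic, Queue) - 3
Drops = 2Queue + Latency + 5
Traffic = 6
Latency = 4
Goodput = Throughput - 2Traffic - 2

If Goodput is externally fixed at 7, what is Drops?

do(Goodput=7) replaces the equation Goodput = Throughput - 2Traffic - 2 with the constant Goodput = 7.
No directed path runs from Goodput to Drops, so Drops keeps its natural value.
Queue = -3Traffic + Latency - 2  [with Traffic=6, Latency=4]  = -16
Drops = 2Queue + Latency + 5  [with Queue=-16, Latency=4]  = -23

-23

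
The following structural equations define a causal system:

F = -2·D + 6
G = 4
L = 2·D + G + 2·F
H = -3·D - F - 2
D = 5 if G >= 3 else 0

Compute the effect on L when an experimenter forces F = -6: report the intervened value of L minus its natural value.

The intervention breaks the incoming arrows to F: F = -2·D + 6 no longer applies, and F = -6.
D = 5 if G >= 3 else 0  [with G=4]  = 5
L = 2·D + G + 2·F  [with D=5, G=4, F=-6]  = 2
Without intervention: D = 5 if G >= 3 else 0  [with G=4]  = 5; F = -2·D + 6  [with D=5]  = -4; L = 2·D + G + 2·F  [with D=5, G=4, F=-4]  = 6.
Change = 2 − 6 = -4.

-4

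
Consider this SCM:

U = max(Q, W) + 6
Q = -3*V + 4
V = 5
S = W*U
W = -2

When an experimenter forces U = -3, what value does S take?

6

Intervening sets U = -3 and removes its equation (U = max(Q, W) + 6).
S = W*U  [with W=-2, U=-3]  = 6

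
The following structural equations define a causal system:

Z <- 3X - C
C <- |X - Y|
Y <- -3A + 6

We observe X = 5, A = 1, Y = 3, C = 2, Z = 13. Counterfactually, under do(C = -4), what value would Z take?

19

Intervening sets C = -4 and removes its equation (C <- |X - Y|).
Z = 3X - C  [with X=5, C=-4]  = 19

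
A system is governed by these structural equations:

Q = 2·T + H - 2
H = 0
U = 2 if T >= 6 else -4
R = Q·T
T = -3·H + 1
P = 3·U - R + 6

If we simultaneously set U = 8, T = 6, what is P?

Setting U = 8, T = 6 by intervention discards those variables' equations.
Q = 2·T + H - 2  [with T=6, H=0]  = 10
R = Q·T  [with Q=10, T=6]  = 60
P = 3·U - R + 6  [with U=8, R=60]  = -30

-30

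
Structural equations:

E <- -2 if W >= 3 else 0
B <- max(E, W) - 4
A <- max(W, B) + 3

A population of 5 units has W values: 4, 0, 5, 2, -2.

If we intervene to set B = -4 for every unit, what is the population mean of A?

4.8

Under do(B=-4), B's equation is replaced by B=-4 for every unit. Per-unit A: 7, 3, 8, 5, 1. Mean = 4.8.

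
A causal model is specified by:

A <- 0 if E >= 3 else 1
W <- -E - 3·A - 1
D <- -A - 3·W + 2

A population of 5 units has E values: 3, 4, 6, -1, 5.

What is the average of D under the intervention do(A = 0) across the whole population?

15.2

The intervention sets A=0 in all 5 units regardless of E. Recomputing D per unit gives 14, 17, 23, 2, 20; average 15.2.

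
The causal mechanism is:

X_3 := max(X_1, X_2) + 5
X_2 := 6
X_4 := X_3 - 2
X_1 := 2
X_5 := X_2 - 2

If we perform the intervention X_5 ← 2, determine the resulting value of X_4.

The intervention breaks the incoming arrows to X_5: X_5 := X_2 - 2 no longer applies, and X_5 = 2.
Since X_4 is not a descendant of the intervened variable, it is unaffected.
X_3 = max(X_1, X_2) + 5  [with X_1=2, X_2=6]  = 11
X_4 = X_3 - 2  [with X_3=11]  = 9

9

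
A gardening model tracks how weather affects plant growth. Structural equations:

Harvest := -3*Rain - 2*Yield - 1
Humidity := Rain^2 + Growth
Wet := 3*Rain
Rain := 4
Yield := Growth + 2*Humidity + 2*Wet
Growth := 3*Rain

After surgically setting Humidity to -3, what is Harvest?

Under do(Humidity=-3), the mechanism Humidity := Rain^2 + Growth is discarded; Humidity is fixed at -3.
Wet = 3*Rain  [with Rain=4]  = 12
Growth = 3*Rain  [with Rain=4]  = 12
Yield = Growth + 2*Humidity + 2*Wet  [with Growth=12, Humidity=-3, Wet=12]  = 30
Harvest = -3*Rain - 2*Yield - 1  [with Rain=4, Yield=30]  = -73

-73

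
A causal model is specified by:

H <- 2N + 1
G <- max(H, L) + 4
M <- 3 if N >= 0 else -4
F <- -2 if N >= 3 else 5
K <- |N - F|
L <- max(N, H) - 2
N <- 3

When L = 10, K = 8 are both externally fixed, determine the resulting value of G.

14

Setting L = 10, K = 8 by intervention discards those variables' equations.
H = 2N + 1  [with N=3]  = 7
G = max(H, L) + 4  [with H=7, L=10]  = 14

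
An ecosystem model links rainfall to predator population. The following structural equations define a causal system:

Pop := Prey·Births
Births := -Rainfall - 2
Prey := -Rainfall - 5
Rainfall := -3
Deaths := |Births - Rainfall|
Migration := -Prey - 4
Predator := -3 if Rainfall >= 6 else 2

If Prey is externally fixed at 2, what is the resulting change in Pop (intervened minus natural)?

Under do(Prey=2), the mechanism Prey := -Rainfall - 5 is discarded; Prey is fixed at 2.
Births = -Rainfall - 2  [with Rainfall=-3]  = 1
Pop = Prey·Births  [with Prey=2, Births=1]  = 2
Without intervention: Prey = -Rainfall - 5  [with Rainfall=-3]  = -2; Births = -Rainfall - 2  [with Rainfall=-3]  = 1; Pop = Prey·Births  [with Prey=-2, Births=1]  = -2.
Change = 2 − (-2) = 4.

4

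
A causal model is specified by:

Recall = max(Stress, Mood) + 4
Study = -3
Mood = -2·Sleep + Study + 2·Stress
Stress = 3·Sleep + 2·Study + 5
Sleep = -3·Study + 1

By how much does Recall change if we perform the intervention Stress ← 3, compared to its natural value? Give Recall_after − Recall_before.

do(Stress=3) replaces the equation Stress = 3·Sleep + 2·Study + 5 with the constant Stress = 3.
Sleep = -3·Study + 1  [with Study=-3]  = 10
Mood = -2·Sleep + Study + 2·Stress  [with Sleep=10, Study=-3, Stress=3]  = -17
Recall = max(Stress, Mood) + 4  [with Stress=3, Mood=-17]  = 7
Without intervention: Sleep = -3·Study + 1  [with Study=-3]  = 10; Stress = 3·Sleep + 2·Study + 5  [with Sleep=10, Study=-3]  = 29; Mood = -2·Sleep + Study + 2·Stress  [with Sleep=10, Study=-3, Stress=29]  = 35; Recall = max(Stress, Mood) + 4  [with Stress=29, Mood=35]  = 39.
Change = 7 − 39 = -32.

-32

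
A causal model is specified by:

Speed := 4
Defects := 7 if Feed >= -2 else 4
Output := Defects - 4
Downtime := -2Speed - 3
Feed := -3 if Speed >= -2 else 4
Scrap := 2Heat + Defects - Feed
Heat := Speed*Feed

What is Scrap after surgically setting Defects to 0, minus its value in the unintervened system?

-4

Intervening sets Defects = 0 and removes its equation (Defects := 7 if Feed >= -2 else 4).
Feed = -3 if Speed >= -2 else 4  [with Speed=4]  = -3
Heat = Speed*Feed  [with Speed=4, Feed=-3]  = -12
Scrap = 2Heat + Defects - Feed  [with Heat=-12, Defects=0, Feed=-3]  = -21
Without intervention: Feed = -3 if Speed >= -2 else 4  [with Speed=4]  = -3; Heat = Speed*Feed  [with Speed=4, Feed=-3]  = -12; Defects = 7 if Feed >= -2 else 4  [with Feed=-3]  = 4; Scrap = 2Heat + Defects - Feed  [with Heat=-12, Defects=4, Feed=-3]  = -17.
Change = -21 − (-17) = -4.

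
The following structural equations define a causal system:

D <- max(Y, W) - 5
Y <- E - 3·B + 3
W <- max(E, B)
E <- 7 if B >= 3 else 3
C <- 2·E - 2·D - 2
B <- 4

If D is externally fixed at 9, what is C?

The intervention breaks the incoming arrows to D: D <- max(Y, W) - 5 no longer applies, and D = 9.
E = 7 if B >= 3 else 3  [with B=4]  = 7
C = 2·E - 2·D - 2  [with E=7, D=9]  = -6

-6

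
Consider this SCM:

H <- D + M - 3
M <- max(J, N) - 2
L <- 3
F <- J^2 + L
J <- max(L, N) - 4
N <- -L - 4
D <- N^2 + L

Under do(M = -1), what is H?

The intervention breaks the incoming arrows to M: M <- max(J, N) - 2 no longer applies, and M = -1.
N = -L - 4  [with L=3]  = -7
D = N^2 + L  [with N=-7, L=3]  = 52
H = D + M - 3  [with D=52, M=-1]  = 48

48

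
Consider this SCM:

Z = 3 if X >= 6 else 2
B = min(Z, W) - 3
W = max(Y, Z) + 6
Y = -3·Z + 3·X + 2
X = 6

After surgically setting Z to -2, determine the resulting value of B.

do(Z=-2) replaces the equation Z = 3 if X >= 6 else 2 with the constant Z = -2.
Y = -3·Z + 3·X + 2  [with Z=-2, X=6]  = 26
W = max(Y, Z) + 6  [with Y=26, Z=-2]  = 32
B = min(Z, W) - 3  [with Z=-2, W=32]  = -5

-5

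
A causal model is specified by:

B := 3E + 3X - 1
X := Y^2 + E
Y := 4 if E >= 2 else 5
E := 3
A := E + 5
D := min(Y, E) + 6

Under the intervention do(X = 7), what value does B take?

Under do(X=7), the mechanism X := Y^2 + E is discarded; X is fixed at 7.
B = 3E + 3X - 1  [with E=3, X=7]  = 29

29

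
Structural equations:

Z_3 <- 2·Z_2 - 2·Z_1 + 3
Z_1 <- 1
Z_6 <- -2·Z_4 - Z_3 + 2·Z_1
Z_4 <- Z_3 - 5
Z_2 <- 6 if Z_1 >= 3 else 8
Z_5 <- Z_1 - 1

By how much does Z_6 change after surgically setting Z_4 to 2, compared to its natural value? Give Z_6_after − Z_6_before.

20

Under do(Z_4=2), the mechanism Z_4 <- Z_3 - 5 is discarded; Z_4 is fixed at 2.
Z_2 = 6 if Z_1 >= 3 else 8  [with Z_1=1]  = 8
Z_3 = 2·Z_2 - 2·Z_1 + 3  [with Z_2=8, Z_1=1]  = 17
Z_6 = -2·Z_4 - Z_3 + 2·Z_1  [with Z_4=2, Z_3=17, Z_1=1]  = -19
Without intervention: Z_2 = 6 if Z_1 >= 3 else 8  [with Z_1=1]  = 8; Z_3 = 2·Z_2 - 2·Z_1 + 3  [with Z_2=8, Z_1=1]  = 17; Z_4 = Z_3 - 5  [with Z_3=17]  = 12; Z_6 = -2·Z_4 - Z_3 + 2·Z_1  [with Z_4=12, Z_3=17, Z_1=1]  = -39.
Change = -19 − (-39) = 20.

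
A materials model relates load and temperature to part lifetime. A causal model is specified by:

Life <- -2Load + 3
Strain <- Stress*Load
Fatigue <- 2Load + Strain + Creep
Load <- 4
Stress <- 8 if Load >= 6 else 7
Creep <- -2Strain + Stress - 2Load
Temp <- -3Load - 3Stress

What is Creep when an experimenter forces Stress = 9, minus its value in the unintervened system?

do(Stress=9) replaces the equation Stress <- 8 if Load >= 6 else 7 with the constant Stress = 9.
Strain = Stress*Load  [with Stress=9, Load=4]  = 36
Creep = -2Strain + Stress - 2Load  [with Strain=36, Stress=9, Load=4]  = -71
Without intervention: Stress = 8 if Load >= 6 else 7  [with Load=4]  = 7; Strain = Stress*Load  [with Stress=7, Load=4]  = 28; Creep = -2Strain + Stress - 2Load  [with Strain=28, Stress=7, Load=4]  = -57.
Change = -71 − (-57) = -14.

-14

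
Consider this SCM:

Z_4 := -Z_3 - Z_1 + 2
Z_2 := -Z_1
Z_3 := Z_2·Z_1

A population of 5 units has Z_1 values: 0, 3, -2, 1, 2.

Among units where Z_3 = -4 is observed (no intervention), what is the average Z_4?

Observing Z_3=-4 restricts to units where Z_3's equation naturally yields -4: Z_1 ∈ {-2, 2}. In that subpopulation Z_4 = 8, 4, mean 6.

6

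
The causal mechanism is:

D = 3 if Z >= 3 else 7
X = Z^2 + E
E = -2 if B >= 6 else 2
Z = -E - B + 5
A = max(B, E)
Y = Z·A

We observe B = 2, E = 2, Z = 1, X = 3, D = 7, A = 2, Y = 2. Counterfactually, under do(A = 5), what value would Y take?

5

Intervening sets A = 5 and removes its equation (A = max(B, E)).
E = -2 if B >= 6 else 2  [with B=2]  = 2
Z = -E - B + 5  [with E=2, B=2]  = 1
Y = Z·A  [with Z=1, A=5]  = 5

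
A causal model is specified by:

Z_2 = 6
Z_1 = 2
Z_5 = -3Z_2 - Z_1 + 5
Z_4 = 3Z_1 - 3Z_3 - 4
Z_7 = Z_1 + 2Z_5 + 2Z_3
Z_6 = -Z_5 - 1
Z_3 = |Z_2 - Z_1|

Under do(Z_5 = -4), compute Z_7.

Under do(Z_5=-4), the mechanism Z_5 = -3Z_2 - Z_1 + 5 is discarded; Z_5 is fixed at -4.
Z_3 = |Z_2 - Z_1|  [with Z_2=6, Z_1=2]  = 4
Z_7 = Z_1 + 2Z_5 + 2Z_3  [with Z_1=2, Z_5=-4, Z_3=4]  = 2

2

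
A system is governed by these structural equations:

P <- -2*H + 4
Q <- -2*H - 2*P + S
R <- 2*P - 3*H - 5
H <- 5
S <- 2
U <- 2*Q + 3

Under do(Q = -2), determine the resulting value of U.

-1

Intervening sets Q = -2 and removes its equation (Q <- -2*H - 2*P + S).
U = 2*Q + 3  [with Q=-2]  = -1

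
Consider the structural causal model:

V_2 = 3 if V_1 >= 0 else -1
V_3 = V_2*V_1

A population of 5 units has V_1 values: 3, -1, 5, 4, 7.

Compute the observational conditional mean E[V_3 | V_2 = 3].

14.25

Conditioning on V_2=3 selects the 4 unit(s) with V_1 ∈ {3, 5, 4, 7}. Their V_3 values: 9, 15, 12, 21. Mean = 14.25.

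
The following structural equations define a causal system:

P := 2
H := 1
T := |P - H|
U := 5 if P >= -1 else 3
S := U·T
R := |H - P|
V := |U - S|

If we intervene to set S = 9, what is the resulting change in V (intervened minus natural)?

4

Under do(S=9), the mechanism S := U·T is discarded; S is fixed at 9.
U = 5 if P >= -1 else 3  [with P=2]  = 5
V = |U - S|  [with U=5, S=9]  = 4
Without intervention: T = |P - H|  [with P=2, H=1]  = 1; U = 5 if P >= -1 else 3  [with P=2]  = 5; S = U·T  [with U=5, T=1]  = 5; V = |U - S|  [with U=5, S=5]  = 0.
Change = 4 − 0 = 4.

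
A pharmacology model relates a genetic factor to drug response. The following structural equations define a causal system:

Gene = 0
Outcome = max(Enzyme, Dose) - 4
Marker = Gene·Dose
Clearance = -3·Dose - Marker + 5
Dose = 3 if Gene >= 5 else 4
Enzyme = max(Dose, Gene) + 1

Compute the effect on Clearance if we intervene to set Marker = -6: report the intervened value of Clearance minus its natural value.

Intervening sets Marker = -6 and removes its equation (Marker = Gene·Dose).
Dose = 3 if Gene >= 5 else 4  [with Gene=0]  = 4
Clearance = -3·Dose - Marker + 5  [with Dose=4, Marker=-6]  = -1
Without intervention: Dose = 3 if Gene >= 5 else 4  [with Gene=0]  = 4; Marker = Gene·Dose  [with Gene=0, Dose=4]  = 0; Clearance = -3·Dose - Marker + 5  [with Dose=4, Marker=0]  = -7.
Change = -1 − (-7) = 6.

6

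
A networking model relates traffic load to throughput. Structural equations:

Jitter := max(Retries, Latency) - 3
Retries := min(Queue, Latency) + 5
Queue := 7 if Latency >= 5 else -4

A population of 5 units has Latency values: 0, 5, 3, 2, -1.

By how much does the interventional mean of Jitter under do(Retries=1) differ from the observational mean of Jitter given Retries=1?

0.65

do(Retries=1) breaks Retries's dependence on Latency. With Retries=1 fixed, Jitter across the units is -2, 2, 0, -1, -2, mean -0.6.
Conditioning on Retries=1 selects the 4 unit(s) with Latency ∈ {0, 3, 2, -1}. Their Jitter values: -2, 0, -1, -2. Mean = -1.25.
Difference = -0.6 − (-1.25) = 0.65.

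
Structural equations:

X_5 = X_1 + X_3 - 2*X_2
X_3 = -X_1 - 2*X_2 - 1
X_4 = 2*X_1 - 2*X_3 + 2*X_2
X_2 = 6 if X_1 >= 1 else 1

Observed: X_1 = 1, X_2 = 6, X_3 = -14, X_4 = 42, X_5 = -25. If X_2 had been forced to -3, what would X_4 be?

Under do(X_2=-3), the mechanism X_2 = 6 if X_1 >= 1 else 1 is discarded; X_2 is fixed at -3.
X_3 = -X_1 - 2*X_2 - 1  [with X_1=1, X_2=-3]  = 4
X_4 = 2*X_1 - 2*X_3 + 2*X_2  [with X_1=1, X_3=4, X_2=-3]  = -12

-12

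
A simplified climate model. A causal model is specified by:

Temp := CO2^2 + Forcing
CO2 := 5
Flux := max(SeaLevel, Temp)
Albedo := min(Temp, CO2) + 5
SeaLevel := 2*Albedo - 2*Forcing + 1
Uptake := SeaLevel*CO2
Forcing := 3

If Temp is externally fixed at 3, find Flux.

11

The intervention breaks the incoming arrows to Temp: Temp := CO2^2 + Forcing no longer applies, and Temp = 3.
Albedo = min(Temp, CO2) + 5  [with Temp=3, CO2=5]  = 8
SeaLevel = 2*Albedo - 2*Forcing + 1  [with Albedo=8, Forcing=3]  = 11
Flux = max(SeaLevel, Temp)  [with SeaLevel=11, Temp=3]  = 11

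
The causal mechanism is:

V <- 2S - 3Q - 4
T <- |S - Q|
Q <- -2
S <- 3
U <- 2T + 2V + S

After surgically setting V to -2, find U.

Intervening sets V = -2 and removes its equation (V <- 2S - 3Q - 4).
T = |S - Q|  [with S=3, Q=-2]  = 5
U = 2T + 2V + S  [with T=5, V=-2, S=3]  = 9

9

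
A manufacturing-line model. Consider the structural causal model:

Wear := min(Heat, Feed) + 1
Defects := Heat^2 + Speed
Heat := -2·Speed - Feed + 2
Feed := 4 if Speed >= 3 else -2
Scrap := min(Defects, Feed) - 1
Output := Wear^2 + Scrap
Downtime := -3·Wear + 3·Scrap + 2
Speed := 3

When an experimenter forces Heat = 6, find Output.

28

The intervention breaks the incoming arrows to Heat: Heat := -2·Speed - Feed + 2 no longer applies, and Heat = 6.
Feed = 4 if Speed >= 3 else -2  [with Speed=3]  = 4
Wear = min(Heat, Feed) + 1  [with Heat=6, Feed=4]  = 5
Defects = Heat^2 + Speed  [with Heat=6, Speed=3]  = 39
Scrap = min(Defects, Feed) - 1  [with Defects=39, Feed=4]  = 3
Output = Wear^2 + Scrap  [with Wear=5, Scrap=3]  = 28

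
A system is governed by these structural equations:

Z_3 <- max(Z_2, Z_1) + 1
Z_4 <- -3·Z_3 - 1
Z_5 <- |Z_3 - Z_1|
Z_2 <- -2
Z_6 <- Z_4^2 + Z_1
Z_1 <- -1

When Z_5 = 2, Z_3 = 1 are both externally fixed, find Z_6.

15

The joint intervention fixes Z_5 = 2, Z_3 = 1, removing each variable's own equation.
Z_4 = -3·Z_3 - 1  [with Z_3=1]  = -4
Z_6 = Z_4^2 + Z_1  [with Z_4=-4, Z_1=-1]  = 15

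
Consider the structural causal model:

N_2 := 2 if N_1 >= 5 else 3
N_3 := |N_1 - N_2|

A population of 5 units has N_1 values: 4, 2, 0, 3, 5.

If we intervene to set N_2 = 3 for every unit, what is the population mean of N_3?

1.4

The intervention sets N_2=3 in all 5 units regardless of N_1. Recomputing N_3 per unit gives 1, 1, 3, 0, 2; average 1.4.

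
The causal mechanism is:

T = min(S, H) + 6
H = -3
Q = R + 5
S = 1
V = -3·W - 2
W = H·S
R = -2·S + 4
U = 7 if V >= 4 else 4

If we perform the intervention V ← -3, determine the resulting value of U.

do(V=-3) replaces the equation V = -3·W - 2 with the constant V = -3.
U = 7 if V >= 4 else 4  [with V=-3]  = 4

4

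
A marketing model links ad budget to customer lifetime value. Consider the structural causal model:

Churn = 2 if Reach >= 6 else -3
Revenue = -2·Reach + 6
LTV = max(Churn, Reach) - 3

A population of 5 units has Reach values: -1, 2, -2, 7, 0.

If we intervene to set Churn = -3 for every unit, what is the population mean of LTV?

-1.8

do(Churn=-3) breaks Churn's dependence on Reach. With Churn=-3 fixed, LTV across the units is -4, -1, -5, 4, -3, mean -1.8.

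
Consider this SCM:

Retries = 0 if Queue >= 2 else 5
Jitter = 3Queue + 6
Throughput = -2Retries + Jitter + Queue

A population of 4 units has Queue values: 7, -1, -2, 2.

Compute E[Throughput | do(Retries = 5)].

2

Under do(Retries=5), Retries's equation is replaced by Retries=5 for every unit. Per-unit Throughput: 24, -8, -12, 4. Mean = 2.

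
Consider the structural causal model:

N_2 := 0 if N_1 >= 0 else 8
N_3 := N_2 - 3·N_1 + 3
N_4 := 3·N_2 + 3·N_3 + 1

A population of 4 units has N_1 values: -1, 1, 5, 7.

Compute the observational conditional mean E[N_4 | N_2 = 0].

-29

Observing N_2=0 restricts to units where N_2's equation naturally yields 0: N_1 ∈ {1, 5, 7}. In that subpopulation N_4 = 1, -35, -53, mean -29.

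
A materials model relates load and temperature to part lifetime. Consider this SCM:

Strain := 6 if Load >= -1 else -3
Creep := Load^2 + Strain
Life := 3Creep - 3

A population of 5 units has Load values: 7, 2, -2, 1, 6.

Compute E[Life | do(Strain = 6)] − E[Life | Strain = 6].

-11.1

Every unit gets Strain=6 under the intervention. Life values become 162, 27, 27, 18, 123; E[Life|do(Strain=6)] = 71.4.
Observing Strain=6 restricts to units where Strain's equation naturally yields 6: Load ∈ {7, 2, 1, 6}. In that subpopulation Life = 162, 27, 18, 123, mean 82.5.
Difference = 71.4 − 82.5 = -11.1.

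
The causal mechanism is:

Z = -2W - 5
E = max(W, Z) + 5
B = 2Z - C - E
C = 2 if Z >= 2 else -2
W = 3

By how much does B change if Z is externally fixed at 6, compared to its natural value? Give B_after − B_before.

do(Z=6) replaces the equation Z = -2W - 5 with the constant Z = 6.
C = 2 if Z >= 2 else -2  [with Z=6]  = 2
E = max(W, Z) + 5  [with W=3, Z=6]  = 11
B = 2Z - C - E  [with Z=6, C=2, E=11]  = -1
Without intervention: Z = -2W - 5  [with W=3]  = -11; C = 2 if Z >= 2 else -2  [with Z=-11]  = -2; E = max(W, Z) + 5  [with W=3, Z=-11]  = 8; B = 2Z - C - E  [with Z=-11, C=-2, E=8]  = -28.
Change = -1 − (-28) = 27.

27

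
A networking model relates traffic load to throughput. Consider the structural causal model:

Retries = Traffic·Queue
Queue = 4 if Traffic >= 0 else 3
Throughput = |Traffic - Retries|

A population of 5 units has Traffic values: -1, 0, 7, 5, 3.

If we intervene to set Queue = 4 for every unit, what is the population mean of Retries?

Under do(Queue=4), Queue's equation is replaced by Queue=4 for every unit. Per-unit Retries: -4, 0, 28, 20, 12. Mean = 11.2.

11.2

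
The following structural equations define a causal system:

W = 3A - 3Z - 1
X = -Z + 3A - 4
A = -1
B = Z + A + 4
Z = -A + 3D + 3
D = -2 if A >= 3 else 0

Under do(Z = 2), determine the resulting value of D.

0

Under do(Z=2), the mechanism Z = -A + 3D + 3 is discarded; Z is fixed at 2.
Since D is not a descendant of the intervened variable, it is unaffected.
D = -2 if A >= 3 else 0  [with A=-1]  = 0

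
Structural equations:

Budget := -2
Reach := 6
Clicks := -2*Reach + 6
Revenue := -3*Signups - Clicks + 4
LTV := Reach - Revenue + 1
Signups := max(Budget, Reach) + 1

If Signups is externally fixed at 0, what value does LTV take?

Under do(Signups=0), the mechanism Signups := max(Budget, Reach) + 1 is discarded; Signups is fixed at 0.
Clicks = -2*Reach + 6  [with Reach=6]  = -6
Revenue = -3*Signups - Clicks + 4  [with Signups=0, Clicks=-6]  = 10
LTV = Reach - Revenue + 1  [with Reach=6, Revenue=10]  = -3

-3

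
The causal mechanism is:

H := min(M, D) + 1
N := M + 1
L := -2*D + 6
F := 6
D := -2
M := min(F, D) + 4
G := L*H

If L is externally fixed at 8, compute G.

The intervention breaks the incoming arrows to L: L := -2*D + 6 no longer applies, and L = 8.
M = min(F, D) + 4  [with F=6, D=-2]  = 2
H = min(M, D) + 1  [with M=2, D=-2]  = -1
G = L*H  [with L=8, H=-1]  = -8

-8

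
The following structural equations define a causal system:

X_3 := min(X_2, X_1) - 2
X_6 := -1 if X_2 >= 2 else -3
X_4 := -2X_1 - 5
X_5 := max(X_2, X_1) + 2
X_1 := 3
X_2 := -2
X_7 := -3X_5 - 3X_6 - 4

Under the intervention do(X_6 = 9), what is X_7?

Intervening sets X_6 = 9 and removes its equation (X_6 := -1 if X_2 >= 2 else -3).
X_5 = max(X_2, X_1) + 2  [with X_2=-2, X_1=3]  = 5
X_7 = -3X_5 - 3X_6 - 4  [with X_5=5, X_6=9]  = -46

-46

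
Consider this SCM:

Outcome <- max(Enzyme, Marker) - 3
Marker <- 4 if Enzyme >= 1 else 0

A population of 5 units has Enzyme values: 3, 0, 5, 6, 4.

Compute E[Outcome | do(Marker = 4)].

1.6

do(Marker=4) breaks Marker's dependence on Enzyme. With Marker=4 fixed, Outcome across the units is 1, 1, 2, 3, 1, mean 1.6.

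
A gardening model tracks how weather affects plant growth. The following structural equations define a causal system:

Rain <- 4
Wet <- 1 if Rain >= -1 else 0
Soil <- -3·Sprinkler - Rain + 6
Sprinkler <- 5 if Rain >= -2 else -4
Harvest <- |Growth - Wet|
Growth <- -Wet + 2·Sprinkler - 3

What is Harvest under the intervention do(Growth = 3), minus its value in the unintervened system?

-3

The intervention breaks the incoming arrows to Growth: Growth <- -Wet + 2·Sprinkler - 3 no longer applies, and Growth = 3.
Wet = 1 if Rain >= -1 else 0  [with Rain=4]  = 1
Harvest = |Growth - Wet|  [with Growth=3, Wet=1]  = 2
Without intervention: Sprinkler = 5 if Rain >= -2 else -4  [with Rain=4]  = 5; Wet = 1 if Rain >= -1 else 0  [with Rain=4]  = 1; Growth = -Wet + 2·Sprinkler - 3  [with Wet=1, Sprinkler=5]  = 6; Harvest = |Growth - Wet|  [with Growth=6, Wet=1]  = 5.
Change = 2 − 5 = -3.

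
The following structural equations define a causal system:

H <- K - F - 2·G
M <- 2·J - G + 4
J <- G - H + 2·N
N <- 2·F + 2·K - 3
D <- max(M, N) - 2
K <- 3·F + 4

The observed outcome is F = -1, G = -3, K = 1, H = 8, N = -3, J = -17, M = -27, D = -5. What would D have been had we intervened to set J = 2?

Intervening sets J = 2 and removes its equation (J <- G - H + 2·N).
K = 3·F + 4  [with F=-1]  = 1
N = 2·F + 2·K - 3  [with F=-1, K=1]  = -3
M = 2·J - G + 4  [with J=2, G=-3]  = 11
D = max(M, N) - 2  [with M=11, N=-3]  = 9

9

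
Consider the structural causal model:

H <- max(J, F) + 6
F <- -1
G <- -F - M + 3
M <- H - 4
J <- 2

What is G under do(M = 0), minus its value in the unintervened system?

4

Intervening sets M = 0 and removes its equation (M <- H - 4).
G = -F - M + 3  [with F=-1, M=0]  = 4
Without intervention: H = max(J, F) + 6  [with J=2, F=-1]  = 8; M = H - 4  [with H=8]  = 4; G = -F - M + 3  [with F=-1, M=4]  = 0.
Change = 4 − 0 = 4.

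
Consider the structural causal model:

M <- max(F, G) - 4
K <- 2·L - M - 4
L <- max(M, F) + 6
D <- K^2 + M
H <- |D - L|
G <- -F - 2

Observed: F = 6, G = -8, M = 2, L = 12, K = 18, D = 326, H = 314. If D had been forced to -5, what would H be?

Intervening sets D = -5 and removes its equation (D <- K^2 + M).
G = -F - 2  [with F=6]  = -8
M = max(F, G) - 4  [with F=6, G=-8]  = 2
L = max(M, F) + 6  [with M=2, F=6]  = 12
H = |D - L|  [with D=-5, L=12]  = 17

17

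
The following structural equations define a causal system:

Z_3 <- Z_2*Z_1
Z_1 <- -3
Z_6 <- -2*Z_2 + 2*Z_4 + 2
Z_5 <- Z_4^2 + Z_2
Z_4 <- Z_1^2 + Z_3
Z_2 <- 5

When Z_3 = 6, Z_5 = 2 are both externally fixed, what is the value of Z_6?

22

Setting Z_3 = 6, Z_5 = 2 by intervention discards those variables' equations.
Z_4 = Z_1^2 + Z_3  [with Z_1=-3, Z_3=6]  = 15
Z_6 = -2*Z_2 + 2*Z_4 + 2  [with Z_2=5, Z_4=15]  = 22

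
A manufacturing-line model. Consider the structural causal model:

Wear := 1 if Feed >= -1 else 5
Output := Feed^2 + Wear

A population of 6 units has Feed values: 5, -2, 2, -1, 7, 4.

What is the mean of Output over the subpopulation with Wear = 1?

20

E[Output|Wear=1] averages over only the 5 units with Wear=1 (Feed = 5, 2, -1, 7, 4): Output = 26, 5, 2, 50, 17, mean 20.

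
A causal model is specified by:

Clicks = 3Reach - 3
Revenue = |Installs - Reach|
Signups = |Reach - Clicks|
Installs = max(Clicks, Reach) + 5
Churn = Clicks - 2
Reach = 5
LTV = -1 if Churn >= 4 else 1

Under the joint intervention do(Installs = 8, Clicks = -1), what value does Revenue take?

Setting Installs = 8, Clicks = -1 by intervention discards those variables' equations.
Revenue = |Installs - Reach|  [with Installs=8, Reach=5]  = 3

3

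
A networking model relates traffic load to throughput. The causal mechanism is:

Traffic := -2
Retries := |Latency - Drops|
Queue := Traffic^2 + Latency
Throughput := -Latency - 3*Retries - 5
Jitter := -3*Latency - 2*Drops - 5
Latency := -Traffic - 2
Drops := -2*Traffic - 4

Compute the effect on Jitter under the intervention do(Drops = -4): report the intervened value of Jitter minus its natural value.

8

Under do(Drops=-4), the mechanism Drops := -2*Traffic - 4 is discarded; Drops is fixed at -4.
Latency = -Traffic - 2  [with Traffic=-2]  = 0
Jitter = -3*Latency - 2*Drops - 5  [with Latency=0, Drops=-4]  = 3
Without intervention: Latency = -Traffic - 2  [with Traffic=-2]  = 0; Drops = -2*Traffic - 4  [with Traffic=-2]  = 0; Jitter = -3*Latency - 2*Drops - 5  [with Latency=0, Drops=0]  = -5.
Change = 3 − (-5) = 8.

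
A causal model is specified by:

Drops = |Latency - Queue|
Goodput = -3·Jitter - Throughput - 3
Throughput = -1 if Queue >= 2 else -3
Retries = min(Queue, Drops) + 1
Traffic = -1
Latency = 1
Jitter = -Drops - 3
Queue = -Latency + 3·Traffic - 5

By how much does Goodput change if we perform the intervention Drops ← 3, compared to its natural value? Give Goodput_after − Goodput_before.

-21

do(Drops=3) replaces the equation Drops = |Latency - Queue| with the constant Drops = 3.
Queue = -Latency + 3·Traffic - 5  [with Latency=1, Traffic=-1]  = -9
Jitter = -Drops - 3  [with Drops=3]  = -6
Throughput = -1 if Queue >= 2 else -3  [with Queue=-9]  = -3
Goodput = -3·Jitter - Throughput - 3  [with Jitter=-6, Throughput=-3]  = 18
Without intervention: Queue = -Latency + 3·Traffic - 5  [with Latency=1, Traffic=-1]  = -9; Drops = |Latency - Queue|  [with Latency=1, Queue=-9]  = 10; Jitter = -Drops - 3  [with Drops=10]  = -13; Throughput = -1 if Queue >= 2 else -3  [with Queue=-9]  = -3; Goodput = -3·Jitter - Throughput - 3  [with Jitter=-13, Throughput=-3]  = 39.
Change = 18 − 39 = -21.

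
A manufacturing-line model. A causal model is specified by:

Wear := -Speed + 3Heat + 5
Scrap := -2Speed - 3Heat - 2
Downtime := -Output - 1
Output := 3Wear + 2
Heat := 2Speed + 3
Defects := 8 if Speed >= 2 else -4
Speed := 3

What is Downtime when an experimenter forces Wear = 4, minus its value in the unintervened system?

75

The intervention breaks the incoming arrows to Wear: Wear := -Speed + 3Heat + 5 no longer applies, and Wear = 4.
Output = 3Wear + 2  [with Wear=4]  = 14
Downtime = -Output - 1  [with Output=14]  = -15
Without intervention: Heat = 2Speed + 3  [with Speed=3]  = 9; Wear = -Speed + 3Heat + 5  [with Speed=3, Heat=9]  = 29; Output = 3Wear + 2  [with Wear=29]  = 89; Downtime = -Output - 1  [with Output=89]  = -90.
Change = -15 − (-90) = 75.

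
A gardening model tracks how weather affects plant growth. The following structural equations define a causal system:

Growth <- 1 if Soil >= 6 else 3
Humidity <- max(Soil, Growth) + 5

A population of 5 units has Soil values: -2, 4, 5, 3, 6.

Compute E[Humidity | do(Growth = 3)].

Every unit gets Growth=3 under the intervention. Humidity values become 8, 9, 10, 8, 11; E[Humidity|do(Growth=3)] = 9.2.

9.2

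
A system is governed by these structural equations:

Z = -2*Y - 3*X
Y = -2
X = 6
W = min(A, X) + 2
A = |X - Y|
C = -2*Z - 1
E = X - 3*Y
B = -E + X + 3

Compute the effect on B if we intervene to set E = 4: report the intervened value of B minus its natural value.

8

The intervention breaks the incoming arrows to E: E = X - 3*Y no longer applies, and E = 4.
B = -E + X + 3  [with E=4, X=6]  = 5
Without intervention: E = X - 3*Y  [with X=6, Y=-2]  = 12; B = -E + X + 3  [with E=12, X=6]  = -3.
Change = 5 − (-3) = 8.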